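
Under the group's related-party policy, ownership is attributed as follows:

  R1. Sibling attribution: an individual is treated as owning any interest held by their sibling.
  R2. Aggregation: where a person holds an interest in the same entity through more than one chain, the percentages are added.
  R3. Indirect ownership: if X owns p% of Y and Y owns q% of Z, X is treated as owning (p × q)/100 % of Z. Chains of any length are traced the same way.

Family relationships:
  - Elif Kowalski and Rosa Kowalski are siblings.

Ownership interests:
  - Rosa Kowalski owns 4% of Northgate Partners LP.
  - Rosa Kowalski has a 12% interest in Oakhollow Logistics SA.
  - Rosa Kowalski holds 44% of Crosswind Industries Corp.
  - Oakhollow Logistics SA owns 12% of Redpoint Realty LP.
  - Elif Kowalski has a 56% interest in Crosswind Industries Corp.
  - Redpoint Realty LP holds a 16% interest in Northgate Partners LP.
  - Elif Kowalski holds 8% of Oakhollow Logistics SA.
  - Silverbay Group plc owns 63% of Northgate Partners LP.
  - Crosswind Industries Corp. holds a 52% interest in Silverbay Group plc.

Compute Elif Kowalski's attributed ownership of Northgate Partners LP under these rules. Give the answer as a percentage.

37.144%

By sibling attribution (R1), Elif Kowalski is treated as also owning Rosa Kowalski's interest in Crosswind Industries Corp, giving 56% + 44% = 100%.
By sibling attribution (R1), Elif Kowalski is treated as also owning Rosa Kowalski's interest in Oakhollow Logistics SA, giving 8% + 12% = 20%.
By sibling attribution (R1), Elif Kowalski is treated as owning Rosa Kowalski's 4% interest in Northgate Partners LP.
Chain via Crosswind Industries Corp. → Silverbay Group plc (R3): 100% × 52% × 63% = 32.76% of Northgate Partners LP.
Chain via Oakhollow Logistics SA → Redpoint Realty LP (R3): 20% × 12% × 16% = 0.384% of Northgate Partners LP.
Direct interest in Northgate Partners LP: 4%.
Aggregating (R2): 32.76% + 0.384% + 4% = 37.144%.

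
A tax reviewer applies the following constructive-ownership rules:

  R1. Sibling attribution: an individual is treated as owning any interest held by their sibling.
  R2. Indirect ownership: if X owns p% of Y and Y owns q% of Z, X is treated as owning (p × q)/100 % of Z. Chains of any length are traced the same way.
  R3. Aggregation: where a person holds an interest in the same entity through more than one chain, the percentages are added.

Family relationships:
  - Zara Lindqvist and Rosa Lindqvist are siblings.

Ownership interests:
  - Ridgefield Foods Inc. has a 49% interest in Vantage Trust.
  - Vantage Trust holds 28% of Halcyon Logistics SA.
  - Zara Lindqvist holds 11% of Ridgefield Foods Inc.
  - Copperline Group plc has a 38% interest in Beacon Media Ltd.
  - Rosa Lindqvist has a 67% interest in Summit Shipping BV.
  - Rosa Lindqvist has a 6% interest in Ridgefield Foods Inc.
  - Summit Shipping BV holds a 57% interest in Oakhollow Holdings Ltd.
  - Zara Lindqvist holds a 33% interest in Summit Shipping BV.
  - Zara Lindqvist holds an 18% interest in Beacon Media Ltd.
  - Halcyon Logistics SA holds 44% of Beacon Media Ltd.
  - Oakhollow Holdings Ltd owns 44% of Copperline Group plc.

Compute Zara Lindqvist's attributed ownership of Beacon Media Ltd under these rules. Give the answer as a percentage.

28.556656%

By sibling attribution (R1), Zara Lindqvist is treated as also owning Rosa Lindqvist's interest in Ridgefield Foods Inc, giving 11% + 6% = 17%.
By sibling attribution (R1), Zara Lindqvist is treated as also owning Rosa Lindqvist's interest in Summit Shipping BV, giving 33% + 67% = 100%.
Chain via Ridgefield Foods Inc. → Vantage Trust → Halcyon Logistics SA (R2): 17% × 49% × 28% × 44% = 1.026256% of Beacon Media Ltd.
Chain via Summit Shipping BV → Oakhollow Holdings Ltd → Copperline Group plc (R2): 100% × 57% × 44% × 38% = 9.5304% of Beacon Media Ltd.
Direct interest in Beacon Media Ltd: 18%.
Aggregating (R3): 1.026256% + 9.5304% + 18% = 28.556656%.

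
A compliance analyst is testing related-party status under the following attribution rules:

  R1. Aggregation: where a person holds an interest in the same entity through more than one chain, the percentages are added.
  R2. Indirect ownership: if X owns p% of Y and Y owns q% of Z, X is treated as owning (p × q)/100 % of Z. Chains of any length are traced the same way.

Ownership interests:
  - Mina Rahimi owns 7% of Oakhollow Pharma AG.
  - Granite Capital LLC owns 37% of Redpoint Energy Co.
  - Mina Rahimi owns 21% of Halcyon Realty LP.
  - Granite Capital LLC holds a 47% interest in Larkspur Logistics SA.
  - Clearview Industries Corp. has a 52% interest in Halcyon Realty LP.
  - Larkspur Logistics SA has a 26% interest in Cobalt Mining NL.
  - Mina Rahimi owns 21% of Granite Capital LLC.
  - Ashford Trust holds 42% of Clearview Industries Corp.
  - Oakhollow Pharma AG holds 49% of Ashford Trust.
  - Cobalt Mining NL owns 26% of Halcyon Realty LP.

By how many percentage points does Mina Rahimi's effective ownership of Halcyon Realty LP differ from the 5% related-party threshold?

17.416324

Chain via Oakhollow Pharma AG → Ashford Trust → Clearview Industries Corp. (R2): 7% × 49% × 42% × 52% = 0.749112% of Halcyon Realty LP.
Chain via Granite Capital LLC → Larkspur Logistics SA → Cobalt Mining NL (R2): 21% × 47% × 26% × 26% = 0.667212% of Halcyon Realty LP.
Direct interest in Halcyon Realty LP: 21%.
Aggregating (R1): 0.749112% + 0.667212% + 21% = 22.416324%.
22.416324% exceeds the 5% threshold by 17.416324 percentage points.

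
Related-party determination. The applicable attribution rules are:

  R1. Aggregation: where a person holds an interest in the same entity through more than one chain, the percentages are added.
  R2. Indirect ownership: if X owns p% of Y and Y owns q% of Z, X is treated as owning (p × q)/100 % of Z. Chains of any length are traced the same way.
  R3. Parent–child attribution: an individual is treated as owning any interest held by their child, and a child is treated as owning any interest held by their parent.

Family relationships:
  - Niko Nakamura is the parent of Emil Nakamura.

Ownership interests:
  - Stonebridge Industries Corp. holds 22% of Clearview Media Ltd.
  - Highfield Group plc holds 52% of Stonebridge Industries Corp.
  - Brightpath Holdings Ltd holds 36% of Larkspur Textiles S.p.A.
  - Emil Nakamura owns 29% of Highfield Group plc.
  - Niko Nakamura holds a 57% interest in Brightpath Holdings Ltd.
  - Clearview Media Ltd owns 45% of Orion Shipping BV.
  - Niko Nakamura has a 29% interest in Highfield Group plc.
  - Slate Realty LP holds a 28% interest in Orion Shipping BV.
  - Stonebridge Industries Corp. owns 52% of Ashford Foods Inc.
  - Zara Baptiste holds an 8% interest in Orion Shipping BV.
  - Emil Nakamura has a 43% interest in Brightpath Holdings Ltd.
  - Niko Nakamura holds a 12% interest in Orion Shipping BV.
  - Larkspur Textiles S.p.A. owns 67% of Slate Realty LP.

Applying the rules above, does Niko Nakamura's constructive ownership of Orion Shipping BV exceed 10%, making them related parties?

Yes

By parent–child attribution (R3), Niko Nakamura is treated as also owning Emil Nakamura's interest in Brightpath Holdings Ltd, giving 57% + 43% = 100%.
By parent–child attribution (R3), Niko Nakamura is treated as also owning Emil Nakamura's interest in Highfield Group plc, giving 29% + 29% = 58%.
Chain via Brightpath Holdings Ltd → Larkspur Textiles S.p.A. → Slate Realty LP (R2): 100% × 36% × 67% × 28% = 6.7536% of Orion Shipping BV.
Chain via Highfield Group plc → Stonebridge Industries Corp. → Clearview Media Ltd (R2): 58% × 52% × 22% × 45% = 2.98584% of Orion Shipping BV.
Direct interest in Orion Shipping BV: 12%.
Aggregating (R1): 6.7536% + 2.98584% + 12% = 21.73944%.
21.73944% exceeds the 10% threshold, so Niko is a related party to Orion Shipping BV.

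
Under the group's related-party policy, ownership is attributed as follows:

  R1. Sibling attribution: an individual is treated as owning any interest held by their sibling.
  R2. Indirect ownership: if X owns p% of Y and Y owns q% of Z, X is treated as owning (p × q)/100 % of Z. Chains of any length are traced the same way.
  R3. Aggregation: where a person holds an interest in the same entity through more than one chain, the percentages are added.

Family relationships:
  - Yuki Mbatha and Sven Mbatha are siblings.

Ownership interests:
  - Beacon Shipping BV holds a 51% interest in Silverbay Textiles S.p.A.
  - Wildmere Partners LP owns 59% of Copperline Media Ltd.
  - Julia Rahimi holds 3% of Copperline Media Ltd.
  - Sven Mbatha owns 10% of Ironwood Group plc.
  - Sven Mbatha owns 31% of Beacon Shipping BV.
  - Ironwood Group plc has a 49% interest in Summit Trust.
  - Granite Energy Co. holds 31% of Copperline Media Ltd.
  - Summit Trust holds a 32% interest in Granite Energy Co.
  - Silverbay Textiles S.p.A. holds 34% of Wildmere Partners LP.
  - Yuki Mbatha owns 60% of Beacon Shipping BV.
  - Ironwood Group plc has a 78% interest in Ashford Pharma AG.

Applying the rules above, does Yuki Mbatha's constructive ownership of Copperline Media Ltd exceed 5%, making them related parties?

Yes

By sibling attribution (R1), Yuki Mbatha is treated as also owning Sven Mbatha's interest in Beacon Shipping BV, giving 60% + 31% = 91%.
By sibling attribution (R1), Yuki Mbatha is treated as owning Sven Mbatha's 10% interest in Ironwood Group plc.
Chain via Beacon Shipping BV → Silverbay Textiles S.p.A. → Wildmere Partners LP (R2): 91% × 51% × 34% × 59% = 9.309846% of Copperline Media Ltd.
Chain via Ironwood Group plc → Summit Trust → Granite Energy Co. (R2): 10% × 49% × 32% × 31% = 0.48608% of Copperline Media Ltd.
Aggregating (R3): 9.309846% + 0.48608% = 9.795926%.
9.795926% exceeds the 5% threshold, so Yuki is a related party to Copperline Media Ltd.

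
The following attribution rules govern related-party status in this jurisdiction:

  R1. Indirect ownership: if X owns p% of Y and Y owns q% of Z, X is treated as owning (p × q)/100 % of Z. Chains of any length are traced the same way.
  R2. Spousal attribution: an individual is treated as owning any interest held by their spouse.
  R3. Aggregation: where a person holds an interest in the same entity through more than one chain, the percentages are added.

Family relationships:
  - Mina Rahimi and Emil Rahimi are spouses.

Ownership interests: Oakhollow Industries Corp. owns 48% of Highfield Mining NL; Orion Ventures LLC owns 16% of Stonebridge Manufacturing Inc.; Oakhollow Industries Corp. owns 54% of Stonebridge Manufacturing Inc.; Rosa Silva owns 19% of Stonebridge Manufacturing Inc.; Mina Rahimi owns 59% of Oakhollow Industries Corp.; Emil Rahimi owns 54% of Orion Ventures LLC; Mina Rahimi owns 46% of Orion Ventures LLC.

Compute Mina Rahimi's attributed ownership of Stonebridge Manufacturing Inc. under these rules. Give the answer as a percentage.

By spousal attribution (R2), Mina Rahimi is treated as also owning Emil Rahimi's interest in Orion Ventures LLC, giving 46% + 54% = 100%.
Chain via Orion Ventures LLC (R1): 100% × 16% = 16% of Stonebridge Manufacturing Inc.
Chain via Oakhollow Industries Corp. (R1): 59% × 54% = 31.86% of Stonebridge Manufacturing Inc.
Aggregating (R3): 16% + 31.86% = 47.86%.

47.86%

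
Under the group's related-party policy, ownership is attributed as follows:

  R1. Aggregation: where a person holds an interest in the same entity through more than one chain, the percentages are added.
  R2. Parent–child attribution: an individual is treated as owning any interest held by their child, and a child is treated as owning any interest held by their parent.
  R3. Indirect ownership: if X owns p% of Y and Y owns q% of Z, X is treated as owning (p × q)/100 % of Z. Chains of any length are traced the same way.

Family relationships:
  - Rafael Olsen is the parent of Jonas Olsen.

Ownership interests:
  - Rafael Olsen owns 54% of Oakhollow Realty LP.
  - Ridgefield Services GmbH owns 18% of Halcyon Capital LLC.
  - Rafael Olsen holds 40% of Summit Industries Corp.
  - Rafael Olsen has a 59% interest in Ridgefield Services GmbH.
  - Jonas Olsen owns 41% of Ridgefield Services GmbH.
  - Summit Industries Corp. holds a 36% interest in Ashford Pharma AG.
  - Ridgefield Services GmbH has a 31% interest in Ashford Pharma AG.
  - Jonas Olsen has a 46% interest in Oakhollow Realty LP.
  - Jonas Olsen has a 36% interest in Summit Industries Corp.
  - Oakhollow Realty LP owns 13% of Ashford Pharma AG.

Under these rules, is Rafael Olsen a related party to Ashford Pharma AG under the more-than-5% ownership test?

By parent–child attribution (R2), Rafael Olsen is treated as also owning Jonas Olsen's interest in Oakhollow Realty LP, giving 54% + 46% = 100%.
By parent–child attribution (R2), Rafael Olsen is treated as also owning Jonas Olsen's interest in Ridgefield Services GmbH, giving 59% + 41% = 100%.
By parent–child attribution (R2), Rafael Olsen is treated as also owning Jonas Olsen's interest in Summit Industries Corp, giving 40% + 36% = 76%.
Chain via Oakhollow Realty LP (R3): 100% × 13% = 13% of Ashford Pharma AG.
Chain via Ridgefield Services GmbH (R3): 100% × 31% = 31% of Ashford Pharma AG.
Chain via Summit Industries Corp. (R3): 76% × 36% = 27.36% of Ashford Pharma AG.
Aggregating (R1): 13% + 31% + 27.36% = 71.36%.
71.36% exceeds the 5% threshold, so Rafael is a related party to Ashford Pharma AG.

Yes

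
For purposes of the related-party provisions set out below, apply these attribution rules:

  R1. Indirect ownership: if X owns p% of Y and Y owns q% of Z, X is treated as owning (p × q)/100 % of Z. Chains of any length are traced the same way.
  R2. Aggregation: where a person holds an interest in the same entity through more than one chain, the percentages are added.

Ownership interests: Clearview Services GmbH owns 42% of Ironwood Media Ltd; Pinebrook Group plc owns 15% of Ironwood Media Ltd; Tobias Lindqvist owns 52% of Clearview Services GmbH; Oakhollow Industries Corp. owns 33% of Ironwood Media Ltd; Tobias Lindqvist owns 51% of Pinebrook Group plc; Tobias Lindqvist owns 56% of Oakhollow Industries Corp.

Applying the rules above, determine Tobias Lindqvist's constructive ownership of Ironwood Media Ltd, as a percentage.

47.97%

Chain via Clearview Services GmbH (R1): 52% × 42% = 21.84% of Ironwood Media Ltd.
Chain via Pinebrook Group plc (R1): 51% × 15% = 7.65% of Ironwood Media Ltd.
Chain via Oakhollow Industries Corp. (R1): 56% × 33% = 18.48% of Ironwood Media Ltd.
Aggregating (R2): 21.84% + 7.65% + 18.48% = 47.97%.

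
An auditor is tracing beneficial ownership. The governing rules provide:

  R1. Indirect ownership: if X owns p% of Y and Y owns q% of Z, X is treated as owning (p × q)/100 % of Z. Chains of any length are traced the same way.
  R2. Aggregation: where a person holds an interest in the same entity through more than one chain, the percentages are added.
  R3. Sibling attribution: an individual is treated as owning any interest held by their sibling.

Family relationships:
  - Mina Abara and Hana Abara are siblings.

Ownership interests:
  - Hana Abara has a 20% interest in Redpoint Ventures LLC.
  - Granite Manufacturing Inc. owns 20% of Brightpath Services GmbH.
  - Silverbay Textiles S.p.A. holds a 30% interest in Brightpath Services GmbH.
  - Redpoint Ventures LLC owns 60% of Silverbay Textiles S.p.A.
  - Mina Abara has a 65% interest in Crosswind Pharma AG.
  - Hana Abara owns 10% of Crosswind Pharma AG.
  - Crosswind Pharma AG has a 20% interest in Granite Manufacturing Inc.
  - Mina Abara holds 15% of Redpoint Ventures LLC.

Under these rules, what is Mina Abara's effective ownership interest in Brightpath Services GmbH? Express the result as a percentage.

9.3%

By sibling attribution (R3), Mina Abara is treated as also owning Hana Abara's interest in Redpoint Ventures LLC, giving 15% + 20% = 35%.
By sibling attribution (R3), Mina Abara is treated as also owning Hana Abara's interest in Crosswind Pharma AG, giving 65% + 10% = 75%.
Chain via Redpoint Ventures LLC → Silverbay Textiles S.p.A. (R1): 35% × 60% × 30% = 6.3% of Brightpath Services GmbH.
Chain via Crosswind Pharma AG → Granite Manufacturing Inc. (R1): 75% × 20% × 20% = 3% of Brightpath Services GmbH.
Aggregating (R2): 6.3% + 3% = 9.3%.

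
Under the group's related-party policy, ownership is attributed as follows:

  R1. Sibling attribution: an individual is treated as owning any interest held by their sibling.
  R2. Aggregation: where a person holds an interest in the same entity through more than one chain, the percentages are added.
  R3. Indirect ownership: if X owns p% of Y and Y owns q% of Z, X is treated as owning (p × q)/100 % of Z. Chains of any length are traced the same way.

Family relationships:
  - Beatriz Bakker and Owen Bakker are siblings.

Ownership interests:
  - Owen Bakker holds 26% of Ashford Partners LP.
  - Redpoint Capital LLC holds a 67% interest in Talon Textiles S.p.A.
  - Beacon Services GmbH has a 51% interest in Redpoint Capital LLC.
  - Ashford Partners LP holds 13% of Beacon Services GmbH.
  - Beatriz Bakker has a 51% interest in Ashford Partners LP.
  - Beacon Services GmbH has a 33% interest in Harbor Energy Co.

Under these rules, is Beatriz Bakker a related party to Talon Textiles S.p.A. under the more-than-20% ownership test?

By sibling attribution (R1), Beatriz Bakker is treated as also owning Owen Bakker's interest in Ashford Partners LP, giving 51% + 26% = 77%.
Chain via Ashford Partners LP → Beacon Services GmbH → Redpoint Capital LLC (R3): 77% × 13% × 51% × 67% = 3.420417% of Talon Textiles S.p.A.
3.420417% does not exceed the 20% threshold, so Beatriz is not a related party to Talon Textiles S.p.A.

No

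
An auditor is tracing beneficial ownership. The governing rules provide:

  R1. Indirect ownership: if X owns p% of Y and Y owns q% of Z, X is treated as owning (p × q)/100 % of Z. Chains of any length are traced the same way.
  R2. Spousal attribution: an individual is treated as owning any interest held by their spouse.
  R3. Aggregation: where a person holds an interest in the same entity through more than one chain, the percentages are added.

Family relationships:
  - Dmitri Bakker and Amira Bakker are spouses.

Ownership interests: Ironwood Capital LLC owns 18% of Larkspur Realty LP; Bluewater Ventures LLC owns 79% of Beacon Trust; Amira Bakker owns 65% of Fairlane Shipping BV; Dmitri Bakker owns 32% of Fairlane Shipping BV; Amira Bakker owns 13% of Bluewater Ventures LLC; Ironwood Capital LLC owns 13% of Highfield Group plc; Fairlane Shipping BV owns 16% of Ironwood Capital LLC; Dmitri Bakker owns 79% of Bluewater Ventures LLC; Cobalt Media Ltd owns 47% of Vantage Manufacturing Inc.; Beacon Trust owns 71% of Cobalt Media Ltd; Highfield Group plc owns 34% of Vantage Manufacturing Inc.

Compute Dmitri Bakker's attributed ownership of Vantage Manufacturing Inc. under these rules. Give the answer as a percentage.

24.9393%

By spousal attribution (R2), Dmitri Bakker is treated as also owning Amira Bakker's interest in Fairlane Shipping BV, giving 32% + 65% = 97%.
By spousal attribution (R2), Dmitri Bakker is treated as also owning Amira Bakker's interest in Bluewater Ventures LLC, giving 79% + 13% = 92%.
Chain via Fairlane Shipping BV → Ironwood Capital LLC → Highfield Group plc (R1): 97% × 16% × 13% × 34% = 0.685984% of Vantage Manufacturing Inc.
Chain via Bluewater Ventures LLC → Beacon Trust → Cobalt Media Ltd (R1): 92% × 79% × 71% × 47% = 24.253316% of Vantage Manufacturing Inc.
Aggregating (R3): 0.685984% + 24.253316% = 24.9393%.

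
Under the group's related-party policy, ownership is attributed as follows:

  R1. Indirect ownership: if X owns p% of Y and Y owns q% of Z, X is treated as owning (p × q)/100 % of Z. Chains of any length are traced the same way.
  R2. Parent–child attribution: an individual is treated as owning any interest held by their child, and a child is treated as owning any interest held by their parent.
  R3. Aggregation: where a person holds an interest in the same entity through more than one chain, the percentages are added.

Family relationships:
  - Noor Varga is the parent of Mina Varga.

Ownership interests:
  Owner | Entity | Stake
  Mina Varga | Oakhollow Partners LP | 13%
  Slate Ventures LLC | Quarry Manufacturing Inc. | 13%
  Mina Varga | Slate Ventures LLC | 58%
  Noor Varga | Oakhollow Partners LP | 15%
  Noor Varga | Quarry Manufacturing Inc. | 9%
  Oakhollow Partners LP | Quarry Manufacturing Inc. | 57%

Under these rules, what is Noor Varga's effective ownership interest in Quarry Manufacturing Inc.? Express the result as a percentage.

By parent–child attribution (R2), Noor Varga is treated as also owning Mina Varga's interest in Oakhollow Partners LP, giving 15% + 13% = 28%.
By parent–child attribution (R2), Noor Varga is treated as owning Mina Varga's 58% interest in Slate Ventures LLC.
Chain via Oakhollow Partners LP (R1): 28% × 57% = 15.96% of Quarry Manufacturing Inc.
Direct interest in Quarry Manufacturing Inc: 9%.
Chain via Slate Ventures LLC (R1): 58% × 13% = 7.54% of Quarry Manufacturing Inc.
Aggregating (R3): 15.96% + 9% + 7.54% = 32.5%.

32.5%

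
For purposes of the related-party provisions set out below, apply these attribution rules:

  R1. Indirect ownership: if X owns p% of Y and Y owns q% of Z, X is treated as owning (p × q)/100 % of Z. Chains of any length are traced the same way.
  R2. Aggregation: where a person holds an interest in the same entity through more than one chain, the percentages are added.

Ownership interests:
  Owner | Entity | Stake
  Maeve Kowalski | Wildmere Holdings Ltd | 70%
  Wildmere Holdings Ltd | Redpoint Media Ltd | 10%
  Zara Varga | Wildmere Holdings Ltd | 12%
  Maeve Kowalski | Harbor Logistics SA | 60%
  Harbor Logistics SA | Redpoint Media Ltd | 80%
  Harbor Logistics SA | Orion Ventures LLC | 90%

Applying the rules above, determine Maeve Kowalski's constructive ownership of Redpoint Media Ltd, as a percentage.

55%

Chain via Harbor Logistics SA (R1): 60% × 80% = 48% of Redpoint Media Ltd.
Chain via Wildmere Holdings Ltd (R1): 70% × 10% = 7% of Redpoint Media Ltd.
Aggregating (R2): 48% + 7% = 55%.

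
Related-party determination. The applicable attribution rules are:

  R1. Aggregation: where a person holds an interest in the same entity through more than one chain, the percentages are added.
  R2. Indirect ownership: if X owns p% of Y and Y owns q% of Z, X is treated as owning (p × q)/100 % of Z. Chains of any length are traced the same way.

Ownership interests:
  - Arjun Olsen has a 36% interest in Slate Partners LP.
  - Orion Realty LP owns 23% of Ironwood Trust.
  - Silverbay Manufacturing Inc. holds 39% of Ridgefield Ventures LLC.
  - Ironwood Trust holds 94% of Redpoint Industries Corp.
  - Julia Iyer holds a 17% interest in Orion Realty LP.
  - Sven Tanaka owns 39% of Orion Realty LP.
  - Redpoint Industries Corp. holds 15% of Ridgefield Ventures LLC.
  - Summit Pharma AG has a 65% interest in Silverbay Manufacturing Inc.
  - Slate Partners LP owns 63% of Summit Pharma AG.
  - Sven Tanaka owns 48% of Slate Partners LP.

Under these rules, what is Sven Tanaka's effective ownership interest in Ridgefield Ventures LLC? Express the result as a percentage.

Chain via Slate Partners LP → Summit Pharma AG → Silverbay Manufacturing Inc. (R2): 48% × 63% × 65% × 39% = 7.66584% of Ridgefield Ventures LLC.
Chain via Orion Realty LP → Ironwood Trust → Redpoint Industries Corp. (R2): 39% × 23% × 94% × 15% = 1.26477% of Ridgefield Ventures LLC.
Aggregating (R1): 7.66584% + 1.26477% = 8.93061%.

8.93061%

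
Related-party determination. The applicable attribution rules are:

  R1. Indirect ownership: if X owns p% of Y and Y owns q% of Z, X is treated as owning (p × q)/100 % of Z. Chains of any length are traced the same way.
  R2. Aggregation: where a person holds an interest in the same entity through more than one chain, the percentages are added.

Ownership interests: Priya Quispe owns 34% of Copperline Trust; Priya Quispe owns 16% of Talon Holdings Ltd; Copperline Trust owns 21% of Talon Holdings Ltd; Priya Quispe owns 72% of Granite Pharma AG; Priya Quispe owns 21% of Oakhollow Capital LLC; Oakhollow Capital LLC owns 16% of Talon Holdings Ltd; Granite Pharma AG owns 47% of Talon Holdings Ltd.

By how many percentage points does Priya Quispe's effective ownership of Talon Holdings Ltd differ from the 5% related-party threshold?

55.34

Chain via Granite Pharma AG (R1): 72% × 47% = 33.84% of Talon Holdings Ltd.
Chain via Copperline Trust (R1): 34% × 21% = 7.14% of Talon Holdings Ltd.
Chain via Oakhollow Capital LLC (R1): 21% × 16% = 3.36% of Talon Holdings Ltd.
Direct interest in Talon Holdings Ltd: 16%.
Aggregating (R2): 33.84% + 7.14% + 3.36% + 16% = 60.34%.
60.34% exceeds the 5% threshold by 55.34 percentage points.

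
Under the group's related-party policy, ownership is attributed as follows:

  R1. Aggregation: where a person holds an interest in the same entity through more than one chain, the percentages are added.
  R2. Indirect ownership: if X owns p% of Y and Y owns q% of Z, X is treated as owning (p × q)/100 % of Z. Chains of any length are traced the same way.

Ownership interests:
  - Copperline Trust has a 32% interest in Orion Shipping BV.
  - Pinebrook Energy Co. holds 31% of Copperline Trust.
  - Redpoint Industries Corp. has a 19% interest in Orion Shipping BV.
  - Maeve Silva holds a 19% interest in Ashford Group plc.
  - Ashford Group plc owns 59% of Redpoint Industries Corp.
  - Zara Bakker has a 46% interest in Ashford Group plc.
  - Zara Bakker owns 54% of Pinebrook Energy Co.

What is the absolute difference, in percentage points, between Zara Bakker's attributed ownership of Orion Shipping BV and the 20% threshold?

9.4866

Chain via Ashford Group plc → Redpoint Industries Corp. (R2): 46% × 59% × 19% = 5.1566% of Orion Shipping BV.
Chain via Pinebrook Energy Co. → Copperline Trust (R2): 54% × 31% × 32% = 5.3568% of Orion Shipping BV.
Aggregating (R1): 5.1566% + 5.3568% = 10.5134%.
10.5134% falls short of the 20% threshold by 9.4866 percentage points.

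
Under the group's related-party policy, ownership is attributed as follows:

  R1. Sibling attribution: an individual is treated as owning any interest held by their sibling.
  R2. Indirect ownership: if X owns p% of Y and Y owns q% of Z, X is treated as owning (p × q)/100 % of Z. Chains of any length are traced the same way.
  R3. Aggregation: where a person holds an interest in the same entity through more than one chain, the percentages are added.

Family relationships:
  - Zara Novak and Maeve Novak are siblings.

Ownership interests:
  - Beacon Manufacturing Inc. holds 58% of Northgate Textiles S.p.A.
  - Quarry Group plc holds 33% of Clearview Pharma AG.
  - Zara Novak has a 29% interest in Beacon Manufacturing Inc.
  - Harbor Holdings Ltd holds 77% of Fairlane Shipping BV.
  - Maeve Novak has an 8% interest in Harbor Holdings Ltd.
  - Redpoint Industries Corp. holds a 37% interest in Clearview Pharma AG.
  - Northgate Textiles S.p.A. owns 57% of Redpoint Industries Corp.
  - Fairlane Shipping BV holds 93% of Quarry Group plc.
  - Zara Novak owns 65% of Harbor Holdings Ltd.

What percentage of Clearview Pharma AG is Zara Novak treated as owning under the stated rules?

20.798187%

By sibling attribution (R1), Zara Novak is treated as also owning Maeve Novak's interest in Harbor Holdings Ltd, giving 65% + 8% = 73%.
Chain via Harbor Holdings Ltd → Fairlane Shipping BV → Quarry Group plc (R2): 73% × 77% × 93% × 33% = 17.250849% of Clearview Pharma AG.
Chain via Beacon Manufacturing Inc. → Northgate Textiles S.p.A. → Redpoint Industries Corp. (R2): 29% × 58% × 57% × 37% = 3.547338% of Clearview Pharma AG.
Aggregating (R3): 17.250849% + 3.547338% = 20.798187%.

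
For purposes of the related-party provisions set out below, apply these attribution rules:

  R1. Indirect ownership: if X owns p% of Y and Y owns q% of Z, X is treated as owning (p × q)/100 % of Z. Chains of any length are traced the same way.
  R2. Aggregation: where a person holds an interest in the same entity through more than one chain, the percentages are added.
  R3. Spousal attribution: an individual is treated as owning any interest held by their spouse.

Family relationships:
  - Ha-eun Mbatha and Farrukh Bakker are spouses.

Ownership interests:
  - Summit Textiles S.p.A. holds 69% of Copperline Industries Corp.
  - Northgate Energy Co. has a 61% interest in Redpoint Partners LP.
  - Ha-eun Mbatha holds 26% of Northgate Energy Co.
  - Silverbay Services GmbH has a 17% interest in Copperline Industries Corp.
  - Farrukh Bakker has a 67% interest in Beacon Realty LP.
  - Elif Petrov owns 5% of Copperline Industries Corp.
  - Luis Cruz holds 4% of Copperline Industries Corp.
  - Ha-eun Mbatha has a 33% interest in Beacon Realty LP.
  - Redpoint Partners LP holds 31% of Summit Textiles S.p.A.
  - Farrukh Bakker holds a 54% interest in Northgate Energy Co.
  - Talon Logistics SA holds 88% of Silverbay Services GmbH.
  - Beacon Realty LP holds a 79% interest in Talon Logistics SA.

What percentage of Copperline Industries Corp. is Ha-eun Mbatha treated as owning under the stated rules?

22.25672%

By spousal attribution (R3), Ha-eun Mbatha is treated as also owning Farrukh Bakker's interest in Northgate Energy Co, giving 26% + 54% = 80%.
By spousal attribution (R3), Ha-eun Mbatha is treated as also owning Farrukh Bakker's interest in Beacon Realty LP, giving 33% + 67% = 100%.
Chain via Northgate Energy Co. → Redpoint Partners LP → Summit Textiles S.p.A. (R1): 80% × 61% × 31% × 69% = 10.43832% of Copperline Industries Corp.
Chain via Beacon Realty LP → Talon Logistics SA → Silverbay Services GmbH (R1): 100% × 79% × 88% × 17% = 11.8184% of Copperline Industries Corp.
Aggregating (R2): 10.43832% + 11.8184% = 22.25672%.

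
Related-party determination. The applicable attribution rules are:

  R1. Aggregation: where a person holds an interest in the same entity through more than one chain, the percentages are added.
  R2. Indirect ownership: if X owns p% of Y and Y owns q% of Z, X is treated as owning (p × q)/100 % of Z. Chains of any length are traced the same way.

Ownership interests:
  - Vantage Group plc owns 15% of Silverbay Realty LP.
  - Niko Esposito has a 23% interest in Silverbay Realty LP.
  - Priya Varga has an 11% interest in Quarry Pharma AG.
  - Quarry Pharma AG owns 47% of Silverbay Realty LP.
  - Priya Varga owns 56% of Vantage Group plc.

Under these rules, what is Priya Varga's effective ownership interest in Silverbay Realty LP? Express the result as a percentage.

Chain via Vantage Group plc (R2): 56% × 15% = 8.4% of Silverbay Realty LP.
Chain via Quarry Pharma AG (R2): 11% × 47% = 5.17% of Silverbay Realty LP.
Aggregating (R1): 8.4% + 5.17% = 13.57%.

13.57%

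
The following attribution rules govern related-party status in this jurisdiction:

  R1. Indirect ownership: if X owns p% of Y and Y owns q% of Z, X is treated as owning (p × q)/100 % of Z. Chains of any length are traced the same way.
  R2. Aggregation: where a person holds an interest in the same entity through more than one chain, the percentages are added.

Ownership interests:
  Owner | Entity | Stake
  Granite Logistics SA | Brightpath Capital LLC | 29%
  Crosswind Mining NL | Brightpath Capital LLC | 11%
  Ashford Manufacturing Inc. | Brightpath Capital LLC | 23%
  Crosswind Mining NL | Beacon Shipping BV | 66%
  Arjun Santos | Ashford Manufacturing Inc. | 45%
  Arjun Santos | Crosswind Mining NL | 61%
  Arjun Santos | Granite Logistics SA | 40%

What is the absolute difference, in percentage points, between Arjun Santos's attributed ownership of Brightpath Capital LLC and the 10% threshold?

18.66

Chain via Granite Logistics SA (R1): 40% × 29% = 11.6% of Brightpath Capital LLC.
Chain via Ashford Manufacturing Inc. (R1): 45% × 23% = 10.35% of Brightpath Capital LLC.
Chain via Crosswind Mining NL (R1): 61% × 11% = 6.71% of Brightpath Capital LLC.
Aggregating (R2): 11.6% + 10.35% + 6.71% = 28.66%.
28.66% exceeds the 10% threshold by 18.66 percentage points.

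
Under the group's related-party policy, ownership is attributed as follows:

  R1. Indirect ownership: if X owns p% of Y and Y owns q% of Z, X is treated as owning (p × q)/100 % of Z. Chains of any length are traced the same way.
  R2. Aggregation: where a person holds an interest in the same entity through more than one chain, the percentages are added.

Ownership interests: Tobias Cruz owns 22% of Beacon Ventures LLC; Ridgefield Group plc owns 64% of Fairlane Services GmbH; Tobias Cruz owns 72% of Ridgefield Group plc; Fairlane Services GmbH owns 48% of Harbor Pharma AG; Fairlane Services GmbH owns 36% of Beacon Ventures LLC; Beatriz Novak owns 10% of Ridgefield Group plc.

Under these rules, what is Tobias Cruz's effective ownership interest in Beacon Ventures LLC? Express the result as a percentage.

38.5888%

Chain via Ridgefield Group plc → Fairlane Services GmbH (R1): 72% × 64% × 36% = 16.5888% of Beacon Ventures LLC.
Direct interest in Beacon Ventures LLC: 22%.
Aggregating (R2): 16.5888% + 22% = 38.5888%.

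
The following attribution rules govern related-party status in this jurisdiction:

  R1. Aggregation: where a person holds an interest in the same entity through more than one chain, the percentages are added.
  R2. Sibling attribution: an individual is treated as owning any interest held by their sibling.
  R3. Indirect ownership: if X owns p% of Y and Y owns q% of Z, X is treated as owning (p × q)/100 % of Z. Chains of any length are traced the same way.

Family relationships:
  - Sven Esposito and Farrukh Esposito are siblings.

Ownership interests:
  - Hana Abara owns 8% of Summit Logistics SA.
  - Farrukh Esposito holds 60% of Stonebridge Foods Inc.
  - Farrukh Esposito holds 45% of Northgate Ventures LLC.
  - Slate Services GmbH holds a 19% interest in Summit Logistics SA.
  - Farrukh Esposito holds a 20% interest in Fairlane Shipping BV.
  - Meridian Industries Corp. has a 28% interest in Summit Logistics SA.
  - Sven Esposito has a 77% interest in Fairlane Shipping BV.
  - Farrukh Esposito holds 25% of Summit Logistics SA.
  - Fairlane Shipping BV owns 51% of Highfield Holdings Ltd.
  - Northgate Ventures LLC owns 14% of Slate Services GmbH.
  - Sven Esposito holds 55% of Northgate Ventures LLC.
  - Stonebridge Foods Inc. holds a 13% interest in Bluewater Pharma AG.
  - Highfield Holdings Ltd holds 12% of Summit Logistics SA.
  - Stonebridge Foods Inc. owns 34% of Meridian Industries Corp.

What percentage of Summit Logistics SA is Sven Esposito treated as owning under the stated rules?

39.3084%

By sibling attribution (R2), Sven Esposito is treated as also owning Farrukh Esposito's interest in Fairlane Shipping BV, giving 77% + 20% = 97%.
By sibling attribution (R2), Sven Esposito is treated as also owning Farrukh Esposito's interest in Northgate Ventures LLC, giving 55% + 45% = 100%.
By sibling attribution (R2), Sven Esposito is treated as owning Farrukh Esposito's 60% interest in Stonebridge Foods Inc.
By sibling attribution (R2), Sven Esposito is treated as owning Farrukh Esposito's 25% interest in Summit Logistics SA.
Chain via Fairlane Shipping BV → Highfield Holdings Ltd (R3): 97% × 51% × 12% = 5.9364% of Summit Logistics SA.
Chain via Northgate Ventures LLC → Slate Services GmbH (R3): 100% × 14% × 19% = 2.66% of Summit Logistics SA.
Chain via Stonebridge Foods Inc. → Meridian Industries Corp. (R3): 60% × 34% × 28% = 5.712% of Summit Logistics SA.
Direct interest in Summit Logistics SA: 25%.
Aggregating (R1): 5.9364% + 2.66% + 5.712% + 25% = 39.3084%.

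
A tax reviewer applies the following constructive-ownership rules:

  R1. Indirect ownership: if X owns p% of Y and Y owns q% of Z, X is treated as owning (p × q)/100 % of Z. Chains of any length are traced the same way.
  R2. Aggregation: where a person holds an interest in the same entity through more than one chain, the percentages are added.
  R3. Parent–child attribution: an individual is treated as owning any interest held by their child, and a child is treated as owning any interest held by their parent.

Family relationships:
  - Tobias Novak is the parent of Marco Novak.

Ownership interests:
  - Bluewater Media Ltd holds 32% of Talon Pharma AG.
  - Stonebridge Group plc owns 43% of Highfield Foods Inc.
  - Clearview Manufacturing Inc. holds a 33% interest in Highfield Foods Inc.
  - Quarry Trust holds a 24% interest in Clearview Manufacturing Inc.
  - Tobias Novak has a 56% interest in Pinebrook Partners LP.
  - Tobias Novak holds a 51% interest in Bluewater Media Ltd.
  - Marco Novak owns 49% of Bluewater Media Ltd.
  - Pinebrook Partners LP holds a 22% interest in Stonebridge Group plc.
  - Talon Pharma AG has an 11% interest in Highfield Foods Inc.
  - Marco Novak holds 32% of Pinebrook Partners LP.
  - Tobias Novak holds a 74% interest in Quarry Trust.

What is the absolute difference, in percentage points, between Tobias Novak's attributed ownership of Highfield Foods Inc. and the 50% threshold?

32.2944

By parent–child attribution (R3), Tobias Novak is treated as also owning Marco Novak's interest in Bluewater Media Ltd, giving 51% + 49% = 100%.
By parent–child attribution (R3), Tobias Novak is treated as also owning Marco Novak's interest in Pinebrook Partners LP, giving 56% + 32% = 88%.
Chain via Quarry Trust → Clearview Manufacturing Inc. (R1): 74% × 24% × 33% = 5.8608% of Highfield Foods Inc.
Chain via Bluewater Media Ltd → Talon Pharma AG (R1): 100% × 32% × 11% = 3.52% of Highfield Foods Inc.
Chain via Pinebrook Partners LP → Stonebridge Group plc (R1): 88% × 22% × 43% = 8.3248% of Highfield Foods Inc.
Aggregating (R2): 5.8608% + 3.52% + 8.3248% = 17.7056%.
17.7056% falls short of the 50% threshold by 32.2944 percentage points.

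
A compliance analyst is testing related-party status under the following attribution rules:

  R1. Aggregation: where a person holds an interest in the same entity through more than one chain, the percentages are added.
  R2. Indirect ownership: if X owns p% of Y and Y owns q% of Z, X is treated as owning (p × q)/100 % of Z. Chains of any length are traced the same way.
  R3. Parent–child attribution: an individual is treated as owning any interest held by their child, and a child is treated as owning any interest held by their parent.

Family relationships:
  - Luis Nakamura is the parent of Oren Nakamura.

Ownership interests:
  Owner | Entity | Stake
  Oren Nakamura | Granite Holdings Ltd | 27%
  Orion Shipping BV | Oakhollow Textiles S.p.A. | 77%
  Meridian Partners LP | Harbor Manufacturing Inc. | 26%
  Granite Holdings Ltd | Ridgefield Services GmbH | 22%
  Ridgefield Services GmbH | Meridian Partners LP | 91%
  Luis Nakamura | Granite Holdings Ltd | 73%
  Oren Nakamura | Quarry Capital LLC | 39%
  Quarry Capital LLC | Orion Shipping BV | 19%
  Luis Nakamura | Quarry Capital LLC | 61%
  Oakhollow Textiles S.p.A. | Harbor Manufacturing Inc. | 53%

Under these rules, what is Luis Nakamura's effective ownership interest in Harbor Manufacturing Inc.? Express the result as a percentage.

By parent–child attribution (R3), Luis Nakamura is treated as also owning Oren Nakamura's interest in Granite Holdings Ltd, giving 73% + 27% = 100%.
By parent–child attribution (R3), Luis Nakamura is treated as also owning Oren Nakamura's interest in Quarry Capital LLC, giving 61% + 39% = 100%.
Chain via Granite Holdings Ltd → Ridgefield Services GmbH → Meridian Partners LP (R2): 100% × 22% × 91% × 26% = 5.2052% of Harbor Manufacturing Inc.
Chain via Quarry Capital LLC → Orion Shipping BV → Oakhollow Textiles S.p.A. (R2): 100% × 19% × 77% × 53% = 7.7539% of Harbor Manufacturing Inc.
Aggregating (R1): 5.2052% + 7.7539% = 12.9591%.

12.9591%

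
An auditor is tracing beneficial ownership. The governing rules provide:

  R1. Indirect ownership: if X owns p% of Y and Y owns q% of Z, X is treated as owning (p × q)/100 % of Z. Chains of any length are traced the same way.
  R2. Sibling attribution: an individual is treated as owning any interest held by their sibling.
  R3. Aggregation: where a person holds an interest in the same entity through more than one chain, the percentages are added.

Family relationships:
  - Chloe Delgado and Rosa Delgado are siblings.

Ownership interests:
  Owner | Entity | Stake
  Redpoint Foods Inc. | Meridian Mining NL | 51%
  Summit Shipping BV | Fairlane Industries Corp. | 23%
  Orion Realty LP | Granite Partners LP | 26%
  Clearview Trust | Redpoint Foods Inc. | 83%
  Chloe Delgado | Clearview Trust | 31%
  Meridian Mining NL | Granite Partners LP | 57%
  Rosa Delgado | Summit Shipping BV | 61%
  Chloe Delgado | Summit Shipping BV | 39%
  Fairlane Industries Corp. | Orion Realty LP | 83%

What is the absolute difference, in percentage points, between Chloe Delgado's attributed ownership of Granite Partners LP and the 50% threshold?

By sibling attribution (R2), Chloe Delgado is treated as also owning Rosa Delgado's interest in Summit Shipping BV, giving 39% + 61% = 100%.
Chain via Clearview Trust → Redpoint Foods Inc. → Meridian Mining NL (R1): 31% × 83% × 51% × 57% = 7.479711% of Granite Partners LP.
Chain via Summit Shipping BV → Fairlane Industries Corp. → Orion Realty LP (R1): 100% × 23% × 83% × 26% = 4.9634% of Granite Partners LP.
Aggregating (R3): 7.479711% + 4.9634% = 12.443111%.
12.443111% falls short of the 50% threshold by 37.556889 percentage points.

37.556889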